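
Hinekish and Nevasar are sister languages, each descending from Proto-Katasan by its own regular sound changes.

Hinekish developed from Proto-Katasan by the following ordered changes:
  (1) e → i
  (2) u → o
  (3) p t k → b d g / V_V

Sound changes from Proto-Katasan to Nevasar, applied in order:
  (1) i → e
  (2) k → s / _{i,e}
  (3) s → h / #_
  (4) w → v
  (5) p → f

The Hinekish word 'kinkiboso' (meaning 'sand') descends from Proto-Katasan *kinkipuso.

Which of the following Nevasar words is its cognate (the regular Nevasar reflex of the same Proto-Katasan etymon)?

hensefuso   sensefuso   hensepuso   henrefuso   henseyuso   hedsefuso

Nevasar: *kinkipuso
  kinkipuso → kenkepuso   [vowel merger]
  kenkepuso → sensepuso   [palatalisation]
  sensepuso → hensepuso   [debuccalisation]
  hensepuso (rule 4 does not apply)
  hensepuso → hensefuso   [unconditioned shift]
  giving Nevasar hensefuso.

hensefuso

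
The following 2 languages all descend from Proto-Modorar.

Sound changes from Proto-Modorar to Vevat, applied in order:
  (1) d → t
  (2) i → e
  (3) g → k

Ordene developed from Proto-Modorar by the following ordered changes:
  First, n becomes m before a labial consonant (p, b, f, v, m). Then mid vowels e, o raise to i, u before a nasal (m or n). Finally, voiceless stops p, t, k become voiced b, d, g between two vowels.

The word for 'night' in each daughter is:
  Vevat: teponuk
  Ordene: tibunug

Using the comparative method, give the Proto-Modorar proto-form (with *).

*tiponug

Position 2: Vevat has e, Ordene has i. Taking the neighbouring segments as reconstructed: Vevat e could go back to *e or *i; Ordene i can only go back to *i — the one source consistent with every daughter is *i.
Position 4: Vevat has o, Ordene has u. Vevat preserves o here (none of its changes turn any other segment into o), so the proto-segment is *o.
Position 3: Vevat has p, Ordene has b. Vevat preserves p here (none of its changes turn any other segment into p), so the proto-segment is *p.
Continuing position by position gives *tiponug; check it forward:
Vevat: *tiponug > teponug > teponuk  (by vowel merger, unconditioned shift)
Ordene: start from *tiponug.
  rule 1: no change — tiponug
  rule 2 (pre-nasal raising): tiponug → tipunug
  rule 3 (intervocalic voicing): tipunug → tibunug
  ⇒ Ordene tibunug
*tiponug is the unique common source.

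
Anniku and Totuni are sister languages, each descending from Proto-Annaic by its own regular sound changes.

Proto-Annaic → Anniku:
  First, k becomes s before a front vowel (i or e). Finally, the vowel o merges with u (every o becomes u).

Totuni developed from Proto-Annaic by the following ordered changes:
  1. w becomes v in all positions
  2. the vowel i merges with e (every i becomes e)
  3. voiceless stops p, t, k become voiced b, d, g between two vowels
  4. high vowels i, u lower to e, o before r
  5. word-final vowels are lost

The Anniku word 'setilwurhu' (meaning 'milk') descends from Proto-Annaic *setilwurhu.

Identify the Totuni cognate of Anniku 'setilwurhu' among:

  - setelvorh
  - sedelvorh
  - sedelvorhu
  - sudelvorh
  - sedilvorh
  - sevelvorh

Totuni: *setilwurhu > setilvurhu > setelvurhu > sedelvurhu > sedelvorhu > sedelvorh  (by unconditioned shift, vowel merger, intervocalic voicing, pre-rhotic lowering, apocope)
Only 'sedelvorh' matches the regular Totuni development of *setilwurhu.

sedelvorh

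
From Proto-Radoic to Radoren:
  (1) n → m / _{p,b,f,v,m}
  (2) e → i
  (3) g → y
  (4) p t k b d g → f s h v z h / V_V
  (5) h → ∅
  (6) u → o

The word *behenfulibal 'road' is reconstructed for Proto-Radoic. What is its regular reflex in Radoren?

biimfolival

Radoren: start from *behenfulibal.
  rule 1 (nasal place assimilation): behenfulibal → behemfulibal
  rule 2 (vowel merger): behemfulibal → bihimfulibal
  rule 3: no change — bihimfulibal
  rule 4 (intervocalic lenition): bihimfulibal → bihimfulival
  rule 5 (h-loss): bihimfulival → biimfulival
  rule 6 (vowel merger): biimfulival → biimfolival
  ⇒ Radoren biimfolival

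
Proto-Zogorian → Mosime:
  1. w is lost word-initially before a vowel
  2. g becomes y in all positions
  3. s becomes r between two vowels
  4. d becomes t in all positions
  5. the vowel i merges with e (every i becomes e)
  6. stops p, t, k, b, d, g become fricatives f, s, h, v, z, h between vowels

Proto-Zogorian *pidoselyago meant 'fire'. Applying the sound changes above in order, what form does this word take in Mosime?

Mosime: *pidoselyago > pidoselyayo > pidorelyayo > pitorelyayo > petorelyayo > pesorelyayo  (by unconditioned shift, rhotacism, unconditioned shift, vowel merger, intervocalic lenition)

pesorelyayo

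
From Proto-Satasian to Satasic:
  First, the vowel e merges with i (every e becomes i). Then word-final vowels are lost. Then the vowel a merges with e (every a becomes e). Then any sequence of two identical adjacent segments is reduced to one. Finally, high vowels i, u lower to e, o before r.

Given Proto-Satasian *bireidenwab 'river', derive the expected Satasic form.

Satasic: start from *bireidenwab.
  rule 1 (vowel merger): bireidenwab → biriidinwab
  rule 2: no change — biriidinwab
  rule 3 (vowel merger): biriidinwab → biriidinweb
  rule 4 (degemination): biriidinweb → biridinweb
  rule 5 (pre-rhotic lowering): biridinweb → beridinweb
  ⇒ Satasic beridinweb

beridinweb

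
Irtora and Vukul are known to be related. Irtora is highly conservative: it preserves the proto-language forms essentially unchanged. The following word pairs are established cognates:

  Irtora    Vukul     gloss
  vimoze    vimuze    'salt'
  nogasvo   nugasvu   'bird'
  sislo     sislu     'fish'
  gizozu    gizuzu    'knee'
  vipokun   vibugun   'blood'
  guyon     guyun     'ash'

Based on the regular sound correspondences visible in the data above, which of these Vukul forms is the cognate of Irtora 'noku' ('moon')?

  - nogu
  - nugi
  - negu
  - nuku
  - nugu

vimoze ~ vimuze, nogasvo ~ nugasvu — Irtora o corresponds to Vukul u after a consonant, before a consonant other than r, m, n, p, b, f, v.
vipokun ~ vibugun — Irtora k corresponds to Vukul g between vowels (before a back vowel).
Applying these to Irtora 'noku':
  noku → nuku   (o→u after a consonant, before a consonant other than r, m, n, p, b, f, v)
  nuku → nugu   (k→g between vowels (before a back vowel))
So the Vukul cognate is 'nugu'.

nugu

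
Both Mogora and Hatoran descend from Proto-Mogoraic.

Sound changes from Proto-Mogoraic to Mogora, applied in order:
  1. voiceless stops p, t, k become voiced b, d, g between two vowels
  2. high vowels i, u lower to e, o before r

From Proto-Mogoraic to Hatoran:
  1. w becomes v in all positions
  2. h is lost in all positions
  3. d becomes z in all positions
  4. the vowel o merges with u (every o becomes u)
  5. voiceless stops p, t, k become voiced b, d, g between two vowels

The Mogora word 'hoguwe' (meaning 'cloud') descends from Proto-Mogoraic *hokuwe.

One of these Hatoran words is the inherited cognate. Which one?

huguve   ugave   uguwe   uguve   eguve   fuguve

uguve

Hatoran: *hokuwe > hokuve > okuve > ukuve > uguve  (by unconditioned shift, h-loss, vowel merger, intervocalic voicing)
Among the options, 'uguve' alone shows every Hatoran change applied in order.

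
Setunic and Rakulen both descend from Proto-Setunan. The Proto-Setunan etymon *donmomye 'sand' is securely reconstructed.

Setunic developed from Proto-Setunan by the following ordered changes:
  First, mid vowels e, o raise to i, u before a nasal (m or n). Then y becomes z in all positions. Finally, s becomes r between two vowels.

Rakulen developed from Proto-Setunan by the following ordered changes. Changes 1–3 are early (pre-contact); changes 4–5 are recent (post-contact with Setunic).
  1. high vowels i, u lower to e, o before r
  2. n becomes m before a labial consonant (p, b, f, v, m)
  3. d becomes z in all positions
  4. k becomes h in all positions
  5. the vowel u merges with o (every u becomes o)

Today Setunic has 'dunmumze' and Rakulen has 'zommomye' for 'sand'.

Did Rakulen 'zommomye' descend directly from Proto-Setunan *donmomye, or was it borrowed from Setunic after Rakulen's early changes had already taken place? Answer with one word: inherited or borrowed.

If inherited, *donmomye would pass through all of Rakulen's changes:
Rakulen: *donmomye > dommomye > zommomye  (by nasal place assimilation, unconditioned shift)
If borrowed from Setunic 'dunmumze' after the early changes, it would undergo only the recent ones:
  rule 4 (unconditioned shift): no change (dunmumze)
  rule 5 (vowel merger): dunmumze → donmomze
  ⇒ as a loan: donmomze
Rakulen 'zommomye' matches the inherited outcome exactly, so it is an inherited cognate, not a loan.

inherited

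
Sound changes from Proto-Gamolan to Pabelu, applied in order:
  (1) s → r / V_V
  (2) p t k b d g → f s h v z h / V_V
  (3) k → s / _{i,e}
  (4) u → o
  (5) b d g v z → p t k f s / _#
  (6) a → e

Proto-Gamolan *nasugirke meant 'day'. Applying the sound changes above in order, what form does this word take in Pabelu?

nerohirse

Pabelu: start from *nasugirke.
  rule 1 (rhotacism): nasugirke → narugirke
  rule 2 (intervocalic lenition): narugirke → naruhirke
  rule 3 (palatalisation): naruhirke → naruhirse
  rule 4 (vowel merger): naruhirse → narohirse
  rule 5: no change — narohirse
  rule 6 (vowel merger): narohirse → nerohirse
  ⇒ Pabelu nerohirse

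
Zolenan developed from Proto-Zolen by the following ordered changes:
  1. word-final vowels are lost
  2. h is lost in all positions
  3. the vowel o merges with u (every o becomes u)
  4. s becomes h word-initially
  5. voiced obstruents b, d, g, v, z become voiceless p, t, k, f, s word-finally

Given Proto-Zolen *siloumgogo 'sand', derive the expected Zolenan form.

Zolenan: *siloumgogo > siloumgog > siluumgug > hiluumgug > hiluumguk  (by apocope, vowel merger, debuccalisation, final devoicing)

hiluumguk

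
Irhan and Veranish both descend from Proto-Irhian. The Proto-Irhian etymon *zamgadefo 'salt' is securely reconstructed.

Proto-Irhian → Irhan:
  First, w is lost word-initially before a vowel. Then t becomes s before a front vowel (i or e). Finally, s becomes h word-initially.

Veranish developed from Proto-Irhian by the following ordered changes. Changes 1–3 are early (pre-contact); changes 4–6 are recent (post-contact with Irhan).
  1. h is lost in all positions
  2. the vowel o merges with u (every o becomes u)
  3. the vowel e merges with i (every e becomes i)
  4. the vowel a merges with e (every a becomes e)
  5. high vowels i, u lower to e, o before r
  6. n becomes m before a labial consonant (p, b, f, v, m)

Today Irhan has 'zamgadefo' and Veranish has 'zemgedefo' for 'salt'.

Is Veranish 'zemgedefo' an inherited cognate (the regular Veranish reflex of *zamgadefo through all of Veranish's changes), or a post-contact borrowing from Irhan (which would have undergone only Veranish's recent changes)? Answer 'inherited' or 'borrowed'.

If inherited, *zamgadefo would pass through all of Veranish's changes:
Veranish: *zamgadefo
  zamgadefo (rule 1 does not apply)
  zamgadefo → zamgadefu   [vowel merger]
  zamgadefu → zamgadifu   [vowel merger]
  zamgadifu → zemgedifu   [vowel merger]
  zemgedifu (rule 5 does not apply)
  zemgedifu (rule 6 does not apply)
  giving Veranish zemgedifu.
If borrowed from Irhan 'zamgadefo' after the early changes, it would undergo only the recent ones:
  rule 4 (vowel merger): zamgadefo → zemgedefo
  rule 5 (pre-rhotic lowering): no change (zemgedefo)
  rule 6 (nasal place assimilation): no change (zemgedefo)
  ⇒ as a loan: zemgedefo
Veranish 'zemgedefo' matches the loan outcome 'zemgedefo', not the inherited 'zemgedifu' — it skipped the early Veranish changes, so it was borrowed from Irhan.

borrowed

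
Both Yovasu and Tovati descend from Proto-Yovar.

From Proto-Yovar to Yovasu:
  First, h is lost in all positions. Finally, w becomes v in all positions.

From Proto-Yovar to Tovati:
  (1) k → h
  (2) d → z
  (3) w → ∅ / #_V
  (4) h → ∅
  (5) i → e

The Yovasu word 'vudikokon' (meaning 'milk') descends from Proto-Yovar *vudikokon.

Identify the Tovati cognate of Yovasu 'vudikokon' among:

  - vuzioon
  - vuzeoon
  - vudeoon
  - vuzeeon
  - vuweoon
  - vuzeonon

Tovati: *vudikokon
  vudikokon → vudihohon   [unconditioned shift]
  vudihohon → vuzihohon   [unconditioned shift]
  vuzihohon (rule 3 does not apply)
  vuzihohon → vuzioon   [h-loss]
  vuzioon → vuzeoon   [vowel merger]
  giving Tovati vuzeoon.

vuzeoon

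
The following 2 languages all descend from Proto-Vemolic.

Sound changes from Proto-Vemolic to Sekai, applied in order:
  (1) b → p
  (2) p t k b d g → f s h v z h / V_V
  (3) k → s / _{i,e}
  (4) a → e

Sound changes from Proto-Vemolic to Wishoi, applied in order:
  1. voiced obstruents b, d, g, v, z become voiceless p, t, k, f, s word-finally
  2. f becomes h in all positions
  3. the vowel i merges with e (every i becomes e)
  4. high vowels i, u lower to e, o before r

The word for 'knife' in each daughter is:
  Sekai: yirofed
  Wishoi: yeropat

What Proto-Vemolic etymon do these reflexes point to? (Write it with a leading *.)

Position 6: Sekai has e, Wishoi has a. Wishoi preserves a here (none of its changes turn any other segment into a), so the proto-segment is *a.
Position 2: Sekai has i, Wishoi has e. Sekai preserves i here (none of its changes turn any other segment into i), so the proto-segment is *i.
Position 7: Sekai has d, Wishoi has t. Sekai preserves d here (none of its changes turn any other segment into d), so the proto-segment is *d.
Continuing position by position gives *yiropad; check it forward:
Sekai: start from *yiropad.
  rule 1: no change — yiropad
  rule 2 (intervocalic lenition): yiropad → yirofad
  rule 3: no change — yirofad
  rule 4 (vowel merger): yirofad → yirofed
  ⇒ Sekai yirofed
Wishoi: start from *yiropad.
  rule 1 (final devoicing): yiropad → yiropat
  rule 2: no change — yiropat
  rule 3 (vowel merger): yiropat → yeropat
  rule 4: no change — yeropat
  ⇒ Wishoi yeropat
*yiropad is the unique common source.

*yiropad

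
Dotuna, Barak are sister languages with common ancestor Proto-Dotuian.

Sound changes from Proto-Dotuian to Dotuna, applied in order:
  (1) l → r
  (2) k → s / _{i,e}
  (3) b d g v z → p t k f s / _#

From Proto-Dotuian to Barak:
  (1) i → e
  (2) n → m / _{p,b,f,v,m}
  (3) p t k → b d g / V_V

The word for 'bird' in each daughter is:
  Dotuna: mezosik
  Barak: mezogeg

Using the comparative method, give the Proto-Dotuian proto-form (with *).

Position 5: Dotuna has s, Barak has g. Taking the neighbouring segments as reconstructed: Dotuna s could go back to *k or *s; Barak g could go back to *k or *g — the one source consistent with every daughter is *k.
Position 7: Dotuna has k, Barak has g. Taking the neighbouring segments as reconstructed: Dotuna k could go back to *k or *g; Barak g can only go back to *g — the one source consistent with every daughter is *g.
Position 6: Dotuna has i, Barak has e. Dotuna preserves i here (none of its changes turn any other segment into i), so the proto-segment is *i.
Continuing position by position gives *mezokig; check it forward:
Dotuna: *mezokig
  mezokig (rule 1 does not apply)
  mezokig → mezosig   [palatalisation]
  mezosig → mezosik   [final devoicing]
  giving Dotuna mezosik.
Barak: start from *mezokig.
  rule 1 (vowel merger): mezokig → mezokeg
  rule 2: no change — mezokeg
  rule 3 (intervocalic voicing): mezokeg → mezogeg
  ⇒ Barak mezogeg
*mezokig is the unique common source.

*mezokig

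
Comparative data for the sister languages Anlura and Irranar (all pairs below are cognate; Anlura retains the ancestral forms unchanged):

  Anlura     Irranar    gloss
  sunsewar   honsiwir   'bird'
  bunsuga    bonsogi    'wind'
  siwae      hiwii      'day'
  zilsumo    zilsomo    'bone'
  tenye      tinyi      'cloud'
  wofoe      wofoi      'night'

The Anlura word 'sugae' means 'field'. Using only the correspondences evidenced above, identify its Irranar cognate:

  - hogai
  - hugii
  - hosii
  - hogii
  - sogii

hogii

sunsewar ~ honsiwir — Anlura s corresponds to Irranar h word-initially before a back vowel.
bunsuga ~ bonsogi — Anlura u corresponds to Irranar o after a consonant, before a consonant other than r, m, n, p, b, f, v.
siwae ~ hiwii — Anlura a corresponds to Irranar i after a consonant, before a front vowel.
siwae ~ hiwii, wofoe ~ wofoi — Anlura e corresponds to Irranar i word-finally.
Applying these to Anlura 'sugae':
  sugae → hugae   (s→h word-initially before a back vowel)
  hugae → hogae   (u→o after a consonant, before a consonant other than r, m, n, p, b, f, v)
  hogae → hogie   (a→i after a consonant, before a front vowel)
  hogie → hogii   (e→i word-finally)
So the Irranar cognate is 'hogii'.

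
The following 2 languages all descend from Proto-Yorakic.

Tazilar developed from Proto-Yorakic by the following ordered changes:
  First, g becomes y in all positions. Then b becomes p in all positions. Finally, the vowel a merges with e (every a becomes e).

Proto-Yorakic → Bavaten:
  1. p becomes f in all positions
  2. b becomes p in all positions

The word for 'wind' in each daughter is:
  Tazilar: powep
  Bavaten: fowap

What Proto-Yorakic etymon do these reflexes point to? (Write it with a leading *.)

*powab

Position 5: Tazilar has p, Bavaten has p. In Bavaten, p can only continue *b, so the proto-segment is *b.
Position 4: Tazilar has e, Bavaten has a. Bavaten preserves a here (none of its changes turn any other segment into a), so the proto-segment is *a.
Verify the candidate proto-form against each daughter:
Tazilar: start from *powab.
  rule 1: no change — powab
  rule 2 (unconditioned shift): powab → powap
  rule 3 (vowel merger): powap → powep
  ⇒ Tazilar powep
Bavaten: *powab
  powab → fowab   [unconditioned shift]
  fowab → fowap   [unconditioned shift]
  giving Bavaten fowap.
*powab is the unique common source.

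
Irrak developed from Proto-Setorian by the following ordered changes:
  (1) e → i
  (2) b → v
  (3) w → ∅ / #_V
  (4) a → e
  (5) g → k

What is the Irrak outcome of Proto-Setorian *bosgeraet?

Irrak: *bosgeraet > bosgirait > vosgirait > vosgireit > voskireit  (by vowel merger, unconditioned shift, vowel merger, unconditioned shift)

voskireit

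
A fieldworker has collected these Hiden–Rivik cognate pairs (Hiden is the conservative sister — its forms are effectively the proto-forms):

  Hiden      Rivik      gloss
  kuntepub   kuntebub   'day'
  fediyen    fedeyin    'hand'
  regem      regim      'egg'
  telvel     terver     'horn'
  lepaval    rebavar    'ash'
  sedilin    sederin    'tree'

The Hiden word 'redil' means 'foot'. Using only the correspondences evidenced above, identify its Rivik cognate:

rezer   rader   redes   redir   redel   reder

fediyen ~ fedeyin, sedilin ~ sederin — Hiden i corresponds to Rivik e after a consonant, before a consonant other than r, m, n, p, b, f, v.
telvel ~ terver, lepaval ~ rebavar — Hiden l corresponds to Rivik r word-finally.
Applying these to Hiden 'redil':
  redil → redel   (i→e after a consonant, before a consonant other than r, m, n, p, b, f, v)
  redel → reder   (l→r word-finally)
So the Rivik cognate is 'reder'.

reder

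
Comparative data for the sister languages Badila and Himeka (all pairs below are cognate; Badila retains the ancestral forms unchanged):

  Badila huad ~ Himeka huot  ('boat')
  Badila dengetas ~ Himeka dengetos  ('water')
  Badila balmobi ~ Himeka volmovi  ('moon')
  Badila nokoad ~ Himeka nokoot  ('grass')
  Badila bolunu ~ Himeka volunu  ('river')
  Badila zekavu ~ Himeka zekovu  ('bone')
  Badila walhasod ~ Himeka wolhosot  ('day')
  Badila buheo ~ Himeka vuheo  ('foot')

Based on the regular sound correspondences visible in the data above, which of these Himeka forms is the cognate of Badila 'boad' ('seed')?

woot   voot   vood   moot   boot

voot

bolunu ~ volunu — Badila b corresponds to Himeka v word-initially before a back vowel.
huad ~ huot, nokoad ~ nokoot — Badila a corresponds to Himeka o after a vowel, before a consonant other than r, m, n, p, b, f, v.
huad ~ huot, nokoad ~ nokoot — Badila d corresponds to Himeka t word-finally.
Applying these to Badila 'boad':
  boad → voad   (b→v word-initially before a back vowel)
  voad → vood   (a→o after a vowel, before a consonant other than r, m, n, p, b, f, v)
  vood → voot   (d→t word-finally)
So the Himeka cognate is 'voot'.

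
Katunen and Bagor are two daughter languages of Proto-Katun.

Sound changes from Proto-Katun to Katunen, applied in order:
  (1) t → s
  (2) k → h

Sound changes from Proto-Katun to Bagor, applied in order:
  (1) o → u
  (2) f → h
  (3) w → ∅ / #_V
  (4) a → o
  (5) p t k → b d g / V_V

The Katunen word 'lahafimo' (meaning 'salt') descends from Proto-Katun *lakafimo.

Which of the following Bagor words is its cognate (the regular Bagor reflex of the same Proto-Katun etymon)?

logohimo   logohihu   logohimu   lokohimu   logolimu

Bagor: *lakafimo
  lakafimo → lakafimu   [vowel merger]
  lakafimu → lakahimu   [unconditioned shift]
  lakahimu (rule 3 does not apply)
  lakahimu → lokohimu   [vowel merger]
  lokohimu → logohimu   [intervocalic voicing]
  giving Bagor logohimu.
Among the options, 'logohimu' alone shows every Bagor change applied in order.

logohimu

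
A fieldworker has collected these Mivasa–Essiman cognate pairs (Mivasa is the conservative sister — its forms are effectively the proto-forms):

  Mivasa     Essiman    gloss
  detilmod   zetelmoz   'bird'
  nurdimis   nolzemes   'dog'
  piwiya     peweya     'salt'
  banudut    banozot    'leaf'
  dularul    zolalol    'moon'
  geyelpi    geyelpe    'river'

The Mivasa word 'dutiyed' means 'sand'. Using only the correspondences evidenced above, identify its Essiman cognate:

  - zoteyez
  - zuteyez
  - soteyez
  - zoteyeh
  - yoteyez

zoteyez

dularul ~ zolalol — Mivasa d corresponds to Essiman z word-initially before a back vowel.
banudut ~ banozot, dularul ~ zolalol — Mivasa u corresponds to Essiman o after a consonant, before a consonant other than r, m, n, p, b, f, v.
detilmod ~ zetelmoz, nurdimis ~ nolzemes — Mivasa i corresponds to Essiman e after a consonant, before a consonant other than r, m, n, p, b, f, v.
detilmod ~ zetelmoz — Mivasa d corresponds to Essiman z word-finally.
Applying these to Mivasa 'dutiyed':
  dutiyed → zutiyed   (d→z word-initially before a back vowel)
  zutiyed → zotiyed   (u→o after a consonant, before a consonant other than r, m, n, p, b, f, v)
  zotiyed → zoteyed   (i→e after a consonant, before a consonant other than r, m, n, p, b, f, v)
  zoteyed → zoteyez   (d→z word-finally)
So the Essiman cognate is 'zoteyez'.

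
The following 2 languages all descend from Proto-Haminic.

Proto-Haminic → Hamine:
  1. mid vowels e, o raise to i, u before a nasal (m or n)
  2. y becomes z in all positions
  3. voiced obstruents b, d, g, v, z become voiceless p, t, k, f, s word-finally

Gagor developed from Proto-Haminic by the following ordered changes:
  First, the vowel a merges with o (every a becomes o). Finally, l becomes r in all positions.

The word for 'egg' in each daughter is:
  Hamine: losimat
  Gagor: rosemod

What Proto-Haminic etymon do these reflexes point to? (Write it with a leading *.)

*losemad

Position 6: Hamine has a, Gagor has o. Hamine preserves a here (none of its changes turn any other segment into a), so the proto-segment is *a.
Position 1: Hamine has l, Gagor has r. Hamine preserves l here (none of its changes turn any other segment into l), so the proto-segment is *l.
Position 4: Hamine has i, Gagor has e. Gagor preserves e here (none of its changes turn any other segment into e), so the proto-segment is *e.
Verify the candidate proto-form against each daughter:
Hamine: *losemad
  losemad → losimad   [pre-nasal raising]
  losimad (rule 2 does not apply)
  losimad → losimat   [final devoicing]
  giving Hamine losimat.
Gagor: *losemad
  losemad → losemod   [vowel merger]
  losemod → rosemod   [unconditioned shift]
  giving Gagor rosemod.
*losemad is the unique common source.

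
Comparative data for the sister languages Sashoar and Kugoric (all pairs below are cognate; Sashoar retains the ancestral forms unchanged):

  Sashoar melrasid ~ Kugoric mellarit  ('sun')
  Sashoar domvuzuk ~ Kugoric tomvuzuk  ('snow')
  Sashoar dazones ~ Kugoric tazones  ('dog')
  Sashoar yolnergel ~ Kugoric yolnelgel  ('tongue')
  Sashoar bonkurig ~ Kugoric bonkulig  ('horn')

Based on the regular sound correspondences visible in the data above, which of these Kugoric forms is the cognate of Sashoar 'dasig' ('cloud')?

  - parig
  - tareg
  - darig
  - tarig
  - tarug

tarig

dazones ~ tazones — Sashoar d corresponds to Kugoric t word-initially before a back vowel.
melrasid ~ mellarit — Sashoar s corresponds to Kugoric r between vowels (before a front vowel).
Applying these to Sashoar 'dasig':
  dasig → tasig   (d→t word-initially before a back vowel)
  tasig → tarig   (s→r between vowels (before a front vowel))
So the Kugoric cognate is 'tarig'.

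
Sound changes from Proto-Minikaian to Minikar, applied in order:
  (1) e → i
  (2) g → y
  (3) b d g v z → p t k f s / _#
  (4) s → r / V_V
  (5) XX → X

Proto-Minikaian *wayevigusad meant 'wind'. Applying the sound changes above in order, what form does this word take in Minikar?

wayiviyurat

Minikar: *wayevigusad > wayivigusad > wayiviyusad > wayiviyusat > wayiviyurat  (by vowel merger, unconditioned shift, final devoicing, rhotacism)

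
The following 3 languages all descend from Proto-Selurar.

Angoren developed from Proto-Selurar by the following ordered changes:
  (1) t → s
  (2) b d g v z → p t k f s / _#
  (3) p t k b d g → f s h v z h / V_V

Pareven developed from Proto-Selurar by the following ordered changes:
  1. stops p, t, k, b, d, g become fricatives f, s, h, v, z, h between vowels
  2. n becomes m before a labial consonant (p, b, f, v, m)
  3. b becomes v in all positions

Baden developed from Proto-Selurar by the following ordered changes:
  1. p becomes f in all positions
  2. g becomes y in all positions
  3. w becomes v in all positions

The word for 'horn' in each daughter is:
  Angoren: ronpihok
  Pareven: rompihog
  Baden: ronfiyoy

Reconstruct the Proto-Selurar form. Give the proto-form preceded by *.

*ronpigog

Position 8: Angoren has k, Pareven has g, Baden has y. Pareven preserves g here (none of its changes turn any other segment into g), so the proto-segment is *g.
Position 6: Angoren has h, Pareven has h, Baden has y. Taking the neighbouring segments as reconstructed: Angoren h could go back to *k or *g or *h; Pareven h could go back to *k or *g or *h; Baden y could go back to *g or *y — the one source consistent with every daughter is *g.
Continuing position by position gives *ronpigog; check it forward:
Angoren: start from *ronpigog.
  rule 1: no change — ronpigog
  rule 2 (final devoicing): ronpigog → ronpigok
  rule 3 (intervocalic lenition): ronpigok → ronpihok
  ⇒ Angoren ronpihok
Pareven: start from *ronpigog.
  rule 1 (intervocalic lenition): ronpigog → ronpihog
  rule 2 (nasal place assimilation): ronpihog → rompihog
  rule 3: no change — rompihog
  ⇒ Pareven rompihog
Baden: start from *ronpigog.
  rule 1 (unconditioned shift): ronpigog → ronfigog
  rule 2 (unconditioned shift): ronfigog → ronfiyoy
  rule 3: no change — ronfiyoy
  ⇒ Baden ronfiyoy
*ronpigog is the unique common source.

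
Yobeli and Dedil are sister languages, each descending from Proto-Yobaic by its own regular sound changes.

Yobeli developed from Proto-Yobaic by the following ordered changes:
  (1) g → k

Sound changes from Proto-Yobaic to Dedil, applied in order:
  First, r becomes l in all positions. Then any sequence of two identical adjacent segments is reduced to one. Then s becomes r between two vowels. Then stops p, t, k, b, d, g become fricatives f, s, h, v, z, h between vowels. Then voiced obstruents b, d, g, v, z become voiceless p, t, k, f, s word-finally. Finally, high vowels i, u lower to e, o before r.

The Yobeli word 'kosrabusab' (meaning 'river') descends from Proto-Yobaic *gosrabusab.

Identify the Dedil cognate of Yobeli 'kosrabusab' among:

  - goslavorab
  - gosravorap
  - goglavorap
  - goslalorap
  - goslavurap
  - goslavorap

Dedil: start from *gosrabusab.
  rule 1 (unconditioned shift): gosrabusab → goslabusab
  rule 2: no change — goslabusab
  rule 3 (rhotacism): goslabusab → goslaburab
  rule 4 (intervocalic lenition): goslaburab → goslavurab
  rule 5 (final devoicing): goslavurab → goslavurap
  rule 6 (pre-rhotic lowering): goslavurap → goslavorap
  ⇒ Dedil goslavorap
Only 'goslavorap' matches the regular Dedil development of *gosrabusab.

goslavorap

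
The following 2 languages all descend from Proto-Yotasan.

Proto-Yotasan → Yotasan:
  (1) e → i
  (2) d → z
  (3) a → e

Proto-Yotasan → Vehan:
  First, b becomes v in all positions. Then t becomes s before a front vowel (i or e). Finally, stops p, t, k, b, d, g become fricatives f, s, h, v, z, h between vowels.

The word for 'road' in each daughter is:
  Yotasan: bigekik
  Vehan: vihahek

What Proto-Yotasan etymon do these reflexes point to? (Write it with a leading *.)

Position 6: Yotasan has i, Vehan has e. Vehan preserves e here (none of its changes turn any other segment into e), so the proto-segment is *e.
Position 5: Yotasan has k, Vehan has h. Yotasan preserves k here (none of its changes turn any other segment into k), so the proto-segment is *k.
Position 4: Yotasan has e, Vehan has a. Vehan preserves a here (none of its changes turn any other segment into a), so the proto-segment is *a.
This points to *bigakek. Verify forward in each daughter:
Yotasan: *bigakek
  bigakek → bigakik   [vowel merger]
  bigakik (rule 2 does not apply)
  bigakik → bigekik   [vowel merger]
  giving Yotasan bigekik.
Vehan: *bigakek
  bigakek → vigakek   [unconditioned shift]
  vigakek (rule 2 does not apply)
  vigakek → vihahek   [intervocalic lenition]
  giving Vehan vihahek.
Only *bigakek yields all of Yotasan bigekik, Vehan vihahek.

*bigakek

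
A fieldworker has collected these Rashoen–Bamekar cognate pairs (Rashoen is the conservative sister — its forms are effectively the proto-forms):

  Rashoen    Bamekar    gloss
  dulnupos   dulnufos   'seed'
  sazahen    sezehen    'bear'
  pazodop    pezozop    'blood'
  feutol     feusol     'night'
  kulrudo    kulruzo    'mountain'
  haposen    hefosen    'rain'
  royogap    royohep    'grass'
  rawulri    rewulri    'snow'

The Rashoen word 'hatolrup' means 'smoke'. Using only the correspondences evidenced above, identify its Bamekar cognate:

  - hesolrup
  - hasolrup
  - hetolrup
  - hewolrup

sazahen ~ sezehen, pazodop ~ pezozop — Rashoen a corresponds to Bamekar e after a consonant, before a consonant other than r, m, n, p, b, f, v.
feutol ~ feusol — Rashoen t corresponds to Bamekar s between vowels (before a back vowel).
Applying these to Rashoen 'hatolrup':
  hatolrup → hetolrup   (a→e after a consonant, before a consonant other than r, m, n, p, b, f, v)
  hetolrup → hesolrup   (t→s between vowels (before a back vowel))
So the Bamekar cognate is 'hesolrup'.

hesolrup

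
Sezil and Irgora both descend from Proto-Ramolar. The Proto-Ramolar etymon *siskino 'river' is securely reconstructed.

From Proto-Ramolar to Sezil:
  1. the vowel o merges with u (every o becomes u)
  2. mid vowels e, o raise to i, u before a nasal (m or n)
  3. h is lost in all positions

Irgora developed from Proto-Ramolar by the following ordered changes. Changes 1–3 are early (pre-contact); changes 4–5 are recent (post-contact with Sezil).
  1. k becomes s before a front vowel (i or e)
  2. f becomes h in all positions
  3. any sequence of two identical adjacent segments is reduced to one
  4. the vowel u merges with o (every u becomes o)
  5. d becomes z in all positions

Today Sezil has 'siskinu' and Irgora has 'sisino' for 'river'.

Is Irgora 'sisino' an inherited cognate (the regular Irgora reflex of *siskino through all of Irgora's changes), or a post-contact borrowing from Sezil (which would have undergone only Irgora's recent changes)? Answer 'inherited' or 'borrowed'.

If inherited, *siskino would pass through all of Irgora's changes:
Irgora: *siskino
  siskino → sissino   [palatalisation]
  sissino (rule 2 does not apply)
  sissino → sisino   [degemination]
  sisino (rule 4 does not apply)
  sisino (rule 5 does not apply)
  giving Irgora sisino.
If borrowed from Sezil 'siskinu' after the early changes, it would undergo only the recent ones:
  rule 4 (vowel merger): siskinu → siskino
  rule 5 (unconditioned shift): no change (siskino)
  ⇒ as a loan: siskino
Irgora 'sisino' matches the inherited outcome exactly, so it is an inherited cognate, not a loan.

inherited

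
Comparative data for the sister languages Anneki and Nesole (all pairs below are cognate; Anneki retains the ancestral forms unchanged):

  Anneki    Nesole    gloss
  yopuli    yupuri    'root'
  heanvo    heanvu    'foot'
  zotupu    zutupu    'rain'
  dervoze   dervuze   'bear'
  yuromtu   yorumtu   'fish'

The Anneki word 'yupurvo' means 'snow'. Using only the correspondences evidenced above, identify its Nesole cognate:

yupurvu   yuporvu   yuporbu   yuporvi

yuromtu ~ yorumtu — Anneki u corresponds to Nesole o after a consonant, before r.
heanvo ~ heanvu — Anneki o corresponds to Nesole u word-finally.
Applying these to Anneki 'yupurvo':
  yupurvo → yuporvo   (u→o after a consonant, before r)
  yuporvo → yuporvu   (o→u word-finally)
So the Nesole cognate is 'yuporvu'.

yuporvu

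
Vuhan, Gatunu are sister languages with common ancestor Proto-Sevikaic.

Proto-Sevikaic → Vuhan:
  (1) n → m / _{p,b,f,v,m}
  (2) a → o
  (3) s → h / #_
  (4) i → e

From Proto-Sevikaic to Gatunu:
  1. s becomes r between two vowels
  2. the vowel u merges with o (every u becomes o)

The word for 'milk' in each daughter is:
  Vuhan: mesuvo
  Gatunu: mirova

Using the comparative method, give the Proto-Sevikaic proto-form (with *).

Position 6: Vuhan has o, Gatunu has a. Gatunu preserves a here (none of its changes turn any other segment into a), so the proto-segment is *a.
Position 2: Vuhan has e, Gatunu has i. Gatunu preserves i here (none of its changes turn any other segment into i), so the proto-segment is *i.
Position 4: Vuhan has u, Gatunu has o. Vuhan preserves u here (none of its changes turn any other segment into u), so the proto-segment is *u.
This points to *misuva. Verify forward in each daughter:
Vuhan: start from *misuva.
  rule 1: no change — misuva
  rule 2 (vowel merger): misuva → misuvo
  rule 3: no change — misuvo
  rule 4 (vowel merger): misuvo → mesuvo
  ⇒ Vuhan mesuvo
Gatunu: *misuva
  misuva → miruva   [rhotacism]
  miruva → mirova   [vowel merger]
  giving Gatunu mirova.
*misuva is the unique common source.

*misuva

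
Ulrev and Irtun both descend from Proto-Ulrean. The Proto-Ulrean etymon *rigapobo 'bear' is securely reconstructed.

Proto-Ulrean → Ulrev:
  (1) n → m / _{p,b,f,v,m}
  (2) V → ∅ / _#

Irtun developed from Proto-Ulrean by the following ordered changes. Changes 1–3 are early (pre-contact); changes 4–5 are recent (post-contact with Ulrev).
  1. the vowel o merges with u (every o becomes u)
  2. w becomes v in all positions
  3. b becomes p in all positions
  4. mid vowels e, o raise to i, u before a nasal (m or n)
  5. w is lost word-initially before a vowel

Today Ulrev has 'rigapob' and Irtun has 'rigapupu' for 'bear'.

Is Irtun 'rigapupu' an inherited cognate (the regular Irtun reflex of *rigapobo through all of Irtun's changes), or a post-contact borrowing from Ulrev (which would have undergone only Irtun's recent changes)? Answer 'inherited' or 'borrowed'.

If inherited, *rigapobo would pass through all of Irtun's changes:
Irtun: *rigapobo > rigapubu > rigapupu  (by vowel merger, unconditioned shift)
If borrowed from Ulrev 'rigapob' after the early changes, it would undergo only the recent ones:
  rule 4 (pre-nasal raising): no change (rigapob)
  rule 5 (glide loss): no change (rigapob)
  ⇒ as a loan: rigapob
Irtun 'rigapupu' matches the inherited outcome exactly, so it is an inherited cognate, not a loan.

inherited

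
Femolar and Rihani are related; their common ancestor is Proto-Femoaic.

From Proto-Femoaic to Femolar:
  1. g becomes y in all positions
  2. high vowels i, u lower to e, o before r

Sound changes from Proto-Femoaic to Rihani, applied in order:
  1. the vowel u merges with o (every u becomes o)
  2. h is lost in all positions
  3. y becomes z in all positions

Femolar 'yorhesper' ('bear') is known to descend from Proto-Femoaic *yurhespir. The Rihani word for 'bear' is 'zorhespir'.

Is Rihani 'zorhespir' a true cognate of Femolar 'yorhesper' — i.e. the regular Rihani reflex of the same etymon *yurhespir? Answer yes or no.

no

Derive the expected Rihani reflex of *yurhespir:
Rihani: *yurhespir
  yurhespir → yorhespir   [vowel merger]
  yorhespir → yorespir   [h-loss]
  yorespir → zorespir   [unconditioned shift]
  giving Rihani zorespir.
The regular Rihani reflex would be 'zorespir', but the attested form is 'zorhespir'. The correspondence is irregular, so they are not cognates (the Rihani form has a different source).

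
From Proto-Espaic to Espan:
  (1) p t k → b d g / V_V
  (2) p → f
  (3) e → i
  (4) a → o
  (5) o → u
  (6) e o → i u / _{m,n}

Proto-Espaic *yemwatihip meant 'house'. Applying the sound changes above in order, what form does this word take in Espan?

Espan: *yemwatihip > yemwadihip > yemwadihif > yimwadihif > yimwodihif > yimwudihif  (by intervocalic voicing, unconditioned shift, vowel merger, vowel merger, vowel merger)

yimwudihif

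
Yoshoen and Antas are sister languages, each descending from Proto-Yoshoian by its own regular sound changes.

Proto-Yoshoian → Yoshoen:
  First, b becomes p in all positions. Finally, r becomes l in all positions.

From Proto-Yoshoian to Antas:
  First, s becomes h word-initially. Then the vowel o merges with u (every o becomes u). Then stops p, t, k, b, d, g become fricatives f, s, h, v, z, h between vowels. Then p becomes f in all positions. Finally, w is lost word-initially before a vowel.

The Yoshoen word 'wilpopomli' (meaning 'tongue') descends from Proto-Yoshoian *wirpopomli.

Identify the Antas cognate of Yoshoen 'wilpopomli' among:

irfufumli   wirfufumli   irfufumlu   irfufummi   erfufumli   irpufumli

irfufumli

Antas: start from *wirpopomli.
  rule 1: no change — wirpopomli
  rule 2 (vowel merger): wirpopomli → wirpupumli
  rule 3 (intervocalic lenition): wirpupumli → wirpufumli
  rule 4 (unconditioned shift): wirpufumli → wirfufumli
  rule 5 (glide loss): wirfufumli → irfufumli
  ⇒ Antas irfufumli
Only 'irfufumli' matches the regular Antas development of *wirpopomli.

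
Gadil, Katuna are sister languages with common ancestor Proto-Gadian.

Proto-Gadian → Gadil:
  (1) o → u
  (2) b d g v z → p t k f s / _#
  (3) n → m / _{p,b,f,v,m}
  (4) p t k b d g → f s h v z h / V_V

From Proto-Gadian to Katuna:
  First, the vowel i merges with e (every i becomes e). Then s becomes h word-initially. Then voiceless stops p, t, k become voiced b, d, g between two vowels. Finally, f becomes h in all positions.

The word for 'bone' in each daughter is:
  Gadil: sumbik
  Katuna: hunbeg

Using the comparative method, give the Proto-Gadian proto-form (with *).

*sunbig

Position 5: Gadil has i, Katuna has e. Gadil preserves i here (none of its changes turn any other segment into i), so the proto-segment is *i.
Position 6: Gadil has k, Katuna has g. Taking the neighbouring segments as reconstructed: Gadil k could go back to *k or *g; Katuna g can only go back to *g — the one source consistent with every daughter is *g.
Verify the candidate proto-form against each daughter:
Gadil: *sunbig
  sunbig (rule 1 does not apply)
  sunbig → sunbik   [final devoicing]
  sunbik → sumbik   [nasal place assimilation]
  sumbik (rule 4 does not apply)
  giving Gadil sumbik.
Katuna: start from *sunbig.
  rule 1 (vowel merger): sunbig → sunbeg
  rule 2 (debuccalisation): sunbeg → hunbeg
  rule 3: no change — hunbeg
  rule 4: no change — hunbeg
  ⇒ Katuna hunbeg
*sunbig is the unique common source.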